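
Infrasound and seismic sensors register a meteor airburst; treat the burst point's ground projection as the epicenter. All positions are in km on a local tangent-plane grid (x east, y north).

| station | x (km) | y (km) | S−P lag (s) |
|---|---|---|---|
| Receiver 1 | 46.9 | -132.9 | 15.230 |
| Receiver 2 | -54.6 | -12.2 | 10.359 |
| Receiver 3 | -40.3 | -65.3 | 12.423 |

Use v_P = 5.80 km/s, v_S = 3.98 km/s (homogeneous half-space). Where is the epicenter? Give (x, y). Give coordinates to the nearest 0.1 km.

Distance from S−P lag: d = Δt · v_P v_S / (v_P − v_S) = Δt · (5.80·3.98)/(5.80−3.98) ≈ 12.6835·Δt.
So d_Receiver 1 = 193.17, d_Receiver 2 = 131.39, d_Receiver 3 = 157.57 km.
Circle about each station: (x − 46.9)² + (y + 132.9)² = 193.17²; (x + 54.6)² + (y + 12.2)² = 131.39²; (x + 40.3)² + (y + 65.3)² = 157.57².
Subtracting pairs of circle equations eliminates x²+y² and gives linear equations (the radical axes):
-203.0 x + 241.4 y = 3319.30
-174.4 x + 135.2 y = -1487.50
Solving the 2×2 system: x ≈ 55.1, y ≈ 60.1 km.
Check against Receiver 1 (with the unrounded x, y): √((x − 46.9)²+(y + 132.9)²) = 193.18 ≈ 193.17 km. ✓

(55.1, 60.1)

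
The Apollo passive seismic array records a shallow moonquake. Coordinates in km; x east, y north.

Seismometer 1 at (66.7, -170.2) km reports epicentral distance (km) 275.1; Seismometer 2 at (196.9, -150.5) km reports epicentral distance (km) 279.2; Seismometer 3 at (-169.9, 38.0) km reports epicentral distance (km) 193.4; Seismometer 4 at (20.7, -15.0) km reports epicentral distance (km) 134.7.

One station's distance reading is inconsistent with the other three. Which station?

Solve using three stations at a time. Using Seismometer 1, Seismometer 2, Seismometer 4 (subtract circle equations pairwise → linear system) gives (x, y) ≈ (83.0, 104.4).
Distances from that point to each station vs reported:
  Seismometer 1: calculated 275.1 vs reported 275.1 → residual 0.0 km
  Seismometer 2: calculated 279.2 vs reported 279.2 → residual 0.0 km
  Seismometer 3: calculated 261.5 vs reported 193.4 → residual 68.1 km
  Seismometer 4: calculated 134.7 vs reported 134.7 → residual 0.0 km
Seismometer 1, Seismometer 2, Seismometer 4 are mutually consistent (residuals ≈ 0); Seismometer 3 is off by 68.1 km.

Seismometer 3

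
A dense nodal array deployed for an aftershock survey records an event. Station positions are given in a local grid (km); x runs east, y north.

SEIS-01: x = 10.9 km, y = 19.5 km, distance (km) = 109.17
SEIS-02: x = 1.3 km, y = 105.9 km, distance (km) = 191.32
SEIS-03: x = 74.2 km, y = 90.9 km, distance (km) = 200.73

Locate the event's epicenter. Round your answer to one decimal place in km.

x ≈ -25.0 km, y ≈ -83.6 km

Circle about each station: (x − 10.9)² + (y − 19.5)² = 109.17²; (x − 1.3)² + (y − 105.9)² = 191.32²; (x − 74.2)² + (y − 90.9)² = 200.73².
Subtracting the SEIS-01 equation from the SEIS-02 and SEIS-03 equations removes the quadratic terms:
-19.2 x + 172.8 y = -13967.81
126.6 x + 142.8 y = -15105.05
Solving the 2×2 system: x ≈ -25.0, y ≈ -83.6 km.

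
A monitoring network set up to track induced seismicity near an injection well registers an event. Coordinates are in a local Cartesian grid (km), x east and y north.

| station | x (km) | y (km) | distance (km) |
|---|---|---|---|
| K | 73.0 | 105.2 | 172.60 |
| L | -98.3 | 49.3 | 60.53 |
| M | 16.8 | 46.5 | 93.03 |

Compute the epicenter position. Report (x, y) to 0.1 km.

Circle about each station: (x − 73.0)² + (y − 105.2)² = 172.60²; (x + 98.3)² + (y − 49.3)² = 60.53²; (x − 16.8)² + (y − 46.5)² = 93.03².
Subtracting the K equation from the L and M equations removes the quadratic terms:
-342.6 x − 111.8 y = 21824.22
-112.4 x − 117.4 y = 7184.63
Solving the 2×2 system: x ≈ -63.6, y ≈ -0.3 km.

x ≈ -63.6 km, y ≈ -0.3 km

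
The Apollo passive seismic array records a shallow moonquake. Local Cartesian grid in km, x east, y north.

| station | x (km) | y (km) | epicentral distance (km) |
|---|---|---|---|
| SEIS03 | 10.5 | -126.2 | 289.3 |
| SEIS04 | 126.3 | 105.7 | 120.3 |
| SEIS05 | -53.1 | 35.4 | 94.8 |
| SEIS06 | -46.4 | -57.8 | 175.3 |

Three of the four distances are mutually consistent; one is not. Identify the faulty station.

SEIS03

Solve using three stations at a time. Using SEIS04, SEIS05, SEIS06 (subtract circle equations pairwise → linear system) gives (x, y) ≈ (6.1, 109.5).
Distances from that point to each station vs reported:
  SEIS03: calculated 235.7 vs reported 289.3 → residual 53.6 km
  SEIS04: calculated 120.3 vs reported 120.3 → residual 0.0 km
  SEIS05: calculated 94.8 vs reported 94.8 → residual 0.0 km
  SEIS06: calculated 175.3 vs reported 175.3 → residual 0.0 km
SEIS04, SEIS05, SEIS06 are mutually consistent (residuals ≈ 0); SEIS03 is off by 53.6 km.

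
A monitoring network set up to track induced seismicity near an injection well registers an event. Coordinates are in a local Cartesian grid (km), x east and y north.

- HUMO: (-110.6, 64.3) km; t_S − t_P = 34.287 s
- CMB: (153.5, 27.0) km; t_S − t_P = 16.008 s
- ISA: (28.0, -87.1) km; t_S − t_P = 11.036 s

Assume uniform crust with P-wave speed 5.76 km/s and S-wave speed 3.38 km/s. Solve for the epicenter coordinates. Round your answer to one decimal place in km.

Distance from S−P lag: d = Δt · v_P v_S / (v_P − v_S) = Δt · (5.76·3.38)/(5.76−3.38) ≈ 8.1802·Δt.
So d_HUMO = 280.47, d_CMB = 130.95, d_ISA = 90.28 km.
Circle about each station: (x + 110.6)² + (y − 64.3)² = 280.47²; (x − 153.5)² + (y − 27.0)² = 130.95²; (x − 28.0)² + (y + 87.1)² = 90.28².
Subtracting the HUMO equation from the CMB and ISA equations removes the quadratic terms:
528.2 x − 74.6 y = 69439.92
277.2 x − 302.8 y = 62516.50
Solving the 2×2 system: x ≈ 117.5, y ≈ -98.9 km.

x ≈ 117.5 km, y ≈ -98.9 km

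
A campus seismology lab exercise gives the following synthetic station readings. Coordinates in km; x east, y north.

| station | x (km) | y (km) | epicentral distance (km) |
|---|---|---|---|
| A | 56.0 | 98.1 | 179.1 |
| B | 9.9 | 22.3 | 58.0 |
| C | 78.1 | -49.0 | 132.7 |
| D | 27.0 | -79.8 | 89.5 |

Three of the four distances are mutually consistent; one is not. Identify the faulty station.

B

Solve using three stations at a time. Using A, C, D (subtract circle equations pairwise → linear system) gives (x, y) ≈ (-54.4, -42.9).
Distances from that point to each station vs reported:
  A: calculated 179.0 vs reported 179.1 → residual 0.1 km
  B: calculated 91.5 vs reported 58.0 → residual 33.5 km
  C: calculated 132.6 vs reported 132.7 → residual 0.1 km
  D: calculated 89.3 vs reported 89.5 → residual 0.2 km
A, C, D are mutually consistent (residuals ≈ 0); B is off by 33.5 km.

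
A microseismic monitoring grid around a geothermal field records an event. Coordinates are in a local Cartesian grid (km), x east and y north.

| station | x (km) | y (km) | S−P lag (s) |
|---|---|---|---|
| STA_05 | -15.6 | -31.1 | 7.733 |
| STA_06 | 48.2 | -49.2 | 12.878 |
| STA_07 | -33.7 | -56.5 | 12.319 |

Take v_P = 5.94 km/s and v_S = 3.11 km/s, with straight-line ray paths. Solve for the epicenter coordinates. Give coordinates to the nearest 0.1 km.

(-2.7, 17.7)

Distance from S−P lag: d = Δt · v_P v_S / (v_P − v_S) = Δt · (5.94·3.11)/(5.94−3.11) ≈ 6.5277·Δt.
So d_STA_05 = 50.48, d_STA_06 = 84.06, d_STA_07 = 80.41 km.
Circle about each station: (x + 15.6)² + (y + 31.1)² = 50.48²; (x − 48.2)² + (y + 49.2)² = 84.06²; (x + 33.7)² + (y + 56.5)² = 80.41².
Subtracting pairs of circle equations eliminates x²+y² and gives linear equations (the radical axes):
127.6 x − 36.2 y = -984.54
-36.2 x − 50.8 y = -800.17
Solving the 2×2 system: x ≈ -2.7, y ≈ 17.7 km.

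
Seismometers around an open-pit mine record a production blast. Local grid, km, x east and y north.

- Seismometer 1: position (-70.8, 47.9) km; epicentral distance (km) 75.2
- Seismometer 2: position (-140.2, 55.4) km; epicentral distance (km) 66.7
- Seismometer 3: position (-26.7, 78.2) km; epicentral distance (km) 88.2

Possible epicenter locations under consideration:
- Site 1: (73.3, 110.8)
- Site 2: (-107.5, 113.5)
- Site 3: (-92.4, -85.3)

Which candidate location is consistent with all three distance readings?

For each candidate, compare |candidate − station| to the reported distance:
Site 1: residuals Seismometer 1 82.0, Seismometer 2 153.9, Seismometer 3 17.0 → max 153.9 km
Site 2: residuals Seismometer 1 0.0, Seismometer 2 0.0, Seismometer 3 0.0 → max 0.0 km
Site 3: residuals Seismometer 1 59.7, Seismometer 2 81.9, Seismometer 3 88.0 → max 88.0 km
Only Site 2 has all residuals ≈ 0.

Site 2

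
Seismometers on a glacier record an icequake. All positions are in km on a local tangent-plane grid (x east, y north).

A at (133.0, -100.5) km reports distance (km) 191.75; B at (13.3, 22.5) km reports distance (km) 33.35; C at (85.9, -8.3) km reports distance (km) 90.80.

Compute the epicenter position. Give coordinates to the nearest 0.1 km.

x ≈ 20.8 km, y ≈ 55.0 km

Circle about each station: (x − 133.0)² + (y + 100.5)² = 191.75²; (x − 13.3)² + (y − 22.5)² = 33.35²; (x − 85.9)² + (y + 8.3)² = 90.80².
Subtracting the A equation from the B and C equations removes the quadratic terms:
-239.4 x + 246.0 y = 8549.73
-94.2 x + 184.4 y = 8181.87
Solving the 2×2 system: x ≈ 20.8, y ≈ 55.0 km.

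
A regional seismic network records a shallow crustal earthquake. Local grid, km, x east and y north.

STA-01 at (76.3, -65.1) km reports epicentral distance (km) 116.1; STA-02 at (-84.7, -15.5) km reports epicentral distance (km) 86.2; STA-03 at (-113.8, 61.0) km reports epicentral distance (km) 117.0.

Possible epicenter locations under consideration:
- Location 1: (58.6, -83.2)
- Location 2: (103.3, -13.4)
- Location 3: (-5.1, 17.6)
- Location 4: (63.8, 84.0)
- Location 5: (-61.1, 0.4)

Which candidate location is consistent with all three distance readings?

For each candidate, compare |candidate − station| to the reported distance:
Location 1: residuals STA-01 90.8, STA-02 72.3, STA-03 107.8 → max 107.8 km
Location 2: residuals STA-01 57.8, STA-02 101.8, STA-03 112.5 → max 112.5 km
Location 3: residuals STA-01 0.1, STA-02 0.0, STA-03 0.0 → max 0.1 km
Location 4: residuals STA-01 33.5, STA-02 92.6, STA-03 62.1 → max 92.6 km
Location 5: residuals STA-01 36.1, STA-02 57.7, STA-03 36.7 → max 57.7 km
Only Location 3 has all residuals ≈ 0.

Location 3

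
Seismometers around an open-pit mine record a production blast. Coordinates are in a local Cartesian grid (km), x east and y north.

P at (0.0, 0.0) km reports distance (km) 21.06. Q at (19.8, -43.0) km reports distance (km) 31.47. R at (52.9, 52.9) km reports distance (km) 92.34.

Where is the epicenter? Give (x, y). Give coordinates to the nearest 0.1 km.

x ≈ -2.6 km, y ≈ -20.9 km

Circle about each station: x² + y² = 21.06²; (x − 19.8)² + (y + 43.0)² = 31.47²; (x − 52.9)² + (y − 52.9)² = 92.34².
Subtracting pairs of circle equations eliminates x²+y² and gives linear equations (the radical axes):
39.6 x − 86.0 y = 1694.20
105.8 x + 105.8 y = -2486.33
Solving the 2×2 system: x ≈ -2.6, y ≈ -20.9 km.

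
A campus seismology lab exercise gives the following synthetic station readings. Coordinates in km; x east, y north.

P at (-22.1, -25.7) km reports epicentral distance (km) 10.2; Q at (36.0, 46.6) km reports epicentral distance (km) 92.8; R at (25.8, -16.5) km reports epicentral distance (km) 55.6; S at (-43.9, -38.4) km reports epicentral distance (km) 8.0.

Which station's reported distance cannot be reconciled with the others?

S

Solve using three stations at a time. Using P, Q, R (subtract circle equations pairwise → linear system) gives (x, y) ≈ (-29.8, -18.9).
Distances from that point to each station vs reported:
  P: calculated 10.2 vs reported 10.2 → residual 0.0 km
  Q: calculated 92.8 vs reported 92.8 → residual 0.0 km
  R: calculated 55.6 vs reported 55.6 → residual 0.0 km
  S: calculated 24.1 vs reported 8.0 → residual 16.1 km
P, Q, R are mutually consistent (residuals ≈ 0); S is off by 16.1 km.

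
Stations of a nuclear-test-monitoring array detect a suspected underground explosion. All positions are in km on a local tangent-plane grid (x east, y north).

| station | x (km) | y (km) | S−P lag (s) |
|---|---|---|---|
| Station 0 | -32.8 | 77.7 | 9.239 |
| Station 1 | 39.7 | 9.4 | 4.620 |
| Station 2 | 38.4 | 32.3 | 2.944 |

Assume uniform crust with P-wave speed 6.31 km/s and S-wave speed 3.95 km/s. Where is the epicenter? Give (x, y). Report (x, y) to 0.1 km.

61.6 km east, 53.0 km north

Distance from S−P lag: d = Δt · v_P v_S / (v_P − v_S) = Δt · (6.31·3.95)/(6.31−3.95) ≈ 10.5612·Δt.
So d_Station 0 = 97.58, d_Station 1 = 48.79, d_Station 2 = 31.09 km.
Circle about each station: (x + 32.8)² + (y − 77.7)² = 97.58²; (x − 39.7)² + (y − 9.4)² = 48.79²; (x − 38.4)² + (y − 32.3)² = 31.09².
Subtracting pairs of circle equations eliminates x²+y² and gives linear equations (the radical axes):
145.0 x − 136.6 y = 1692.71
142.4 x − 90.8 y = 3959.99
Solving the 2×2 system: x ≈ 61.6, y ≈ 53.0 km.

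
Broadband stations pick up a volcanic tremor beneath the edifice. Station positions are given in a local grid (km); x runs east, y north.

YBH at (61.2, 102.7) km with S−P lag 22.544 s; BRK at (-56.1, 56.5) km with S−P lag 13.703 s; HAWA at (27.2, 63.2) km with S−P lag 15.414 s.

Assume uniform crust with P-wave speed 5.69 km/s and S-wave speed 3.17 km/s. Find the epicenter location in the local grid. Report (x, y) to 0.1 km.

(-22.1, -35.5)

Distance from S−P lag: d = Δt · v_P v_S / (v_P − v_S) = Δt · (5.69·3.17)/(5.69−3.17) ≈ 7.1577·Δt.
So d_YBH = 161.36, d_BRK = 98.08, d_HAWA = 110.33 km.
Circle about each station: (x − 61.2)² + (y − 102.7)² = 161.36²; (x + 56.1)² + (y − 56.5)² = 98.08²; (x − 27.2)² + (y − 63.2)² = 110.33².
Subtracting pairs of circle equations eliminates x²+y² and gives linear equations (the radical axes):
-234.6 x − 92.4 y = 8464.09
-68.0 x − 79.0 y = 4305.69
Solving the 2×2 system: x ≈ -22.1, y ≈ -35.5 km.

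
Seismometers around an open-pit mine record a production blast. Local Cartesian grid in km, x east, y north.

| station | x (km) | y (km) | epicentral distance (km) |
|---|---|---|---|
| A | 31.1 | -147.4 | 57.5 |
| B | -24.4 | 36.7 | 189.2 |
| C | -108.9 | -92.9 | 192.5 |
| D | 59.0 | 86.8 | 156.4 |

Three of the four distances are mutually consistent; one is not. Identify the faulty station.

Solve using three stations at a time. Using A, B, C (subtract circle equations pairwise → linear system) gives (x, y) ≈ (81.7, -120.0).
Distances from that point to each station vs reported:
  A: calculated 57.6 vs reported 57.5 → residual 0.1 km
  B: calculated 189.2 vs reported 189.2 → residual 0.0 km
  C: calculated 192.5 vs reported 192.5 → residual 0.0 km
  D: calculated 208.0 vs reported 156.4 → residual 51.6 km
A, B, C are mutually consistent (residuals ≈ 0); D is off by 51.6 km.

D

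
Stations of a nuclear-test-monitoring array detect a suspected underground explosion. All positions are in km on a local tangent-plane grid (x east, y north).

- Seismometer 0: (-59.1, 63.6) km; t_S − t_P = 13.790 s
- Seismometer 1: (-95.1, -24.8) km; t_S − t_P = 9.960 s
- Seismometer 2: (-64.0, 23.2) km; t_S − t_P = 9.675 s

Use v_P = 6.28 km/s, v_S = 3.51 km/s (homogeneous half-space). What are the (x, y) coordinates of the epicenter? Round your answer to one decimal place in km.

Distance from S−P lag: d = Δt · v_P v_S / (v_P − v_S) = Δt · (6.28·3.51)/(6.28−3.51) ≈ 7.9577·Δt.
So d_Seismometer 0 = 109.74, d_Seismometer 1 = 79.26, d_Seismometer 2 = 76.99 km.
Circle about each station: (x + 59.1)² + (y − 63.6)² = 109.74²; (x + 95.1)² + (y + 24.8)² = 79.26²; (x + 64.0)² + (y − 23.2)² = 76.99².
Subtracting the Seismometer 0 equation from the Seismometer 1 and Seismometer 2 equations removes the quadratic terms:
-72.0 x − 176.8 y = 7882.00
-9.8 x − 80.8 y = 3211.88
Solving the 2×2 system: x ≈ -16.9, y ≈ -37.7 km.

(-16.9, -37.7)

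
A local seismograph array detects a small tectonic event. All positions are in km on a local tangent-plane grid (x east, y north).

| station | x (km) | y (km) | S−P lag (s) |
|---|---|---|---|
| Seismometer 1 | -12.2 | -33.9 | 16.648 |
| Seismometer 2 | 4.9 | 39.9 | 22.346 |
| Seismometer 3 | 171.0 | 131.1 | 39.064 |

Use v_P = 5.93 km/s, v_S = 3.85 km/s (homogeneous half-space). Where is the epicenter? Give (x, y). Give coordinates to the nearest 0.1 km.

-159.3 km east, -142.3 km north

Distance from S−P lag: d = Δt · v_P v_S / (v_P − v_S) = Δt · (5.93·3.85)/(5.93−3.85) ≈ 10.9762·Δt.
So d_Seismometer 1 = 182.73, d_Seismometer 2 = 245.27, d_Seismometer 3 = 428.77 km.
Circle about each station: (x + 12.2)² + (y + 33.9)² = 182.73²; (x − 4.9)² + (y − 39.9)² = 245.27²; (x − 171.0)² + (y − 131.1)² = 428.77².
Subtracting the Seismometer 1 equation from the Seismometer 2 and Seismometer 3 equations removes the quadratic terms:
34.2 x + 147.6 y = -26449.15
366.4 x + 330.0 y = -105323.30
Solving the 2×2 system: x ≈ -159.3, y ≈ -142.3 km.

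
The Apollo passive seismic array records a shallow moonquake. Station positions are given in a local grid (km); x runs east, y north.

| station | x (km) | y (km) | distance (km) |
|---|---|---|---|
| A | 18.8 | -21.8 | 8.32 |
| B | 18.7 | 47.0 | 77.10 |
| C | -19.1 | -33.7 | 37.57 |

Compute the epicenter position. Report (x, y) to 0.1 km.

Circle about each station: (x − 18.8)² + (y + 21.8)² = 8.32²; (x − 18.7)² + (y − 47.0)² = 77.10²; (x + 19.1)² + (y + 33.7)² = 37.57².
Subtracting the A equation from the B and C equations removes the quadratic terms:
-0.2 x + 137.6 y = -4145.18
-75.8 x − 23.8 y = -670.46
Solving the 2×2 system: x ≈ 18.3, y ≈ -30.1 km.
Check against A (with the unrounded x, y): √((x − 18.8)²+(y + 21.8)²) = 8.31 ≈ 8.32 km. ✓

18.3 km east, -30.1 km north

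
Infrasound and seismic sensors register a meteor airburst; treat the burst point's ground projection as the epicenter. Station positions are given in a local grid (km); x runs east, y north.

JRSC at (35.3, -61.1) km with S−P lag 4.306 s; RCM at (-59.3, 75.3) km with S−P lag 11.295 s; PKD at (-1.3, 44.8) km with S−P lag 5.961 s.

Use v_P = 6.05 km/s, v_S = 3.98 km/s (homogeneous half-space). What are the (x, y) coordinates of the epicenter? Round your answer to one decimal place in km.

Distance from S−P lag: d = Δt · v_P v_S / (v_P − v_S) = Δt · (6.05·3.98)/(6.05−3.98) ≈ 11.6324·Δt.
So d_JRSC = 50.09, d_RCM = 131.39, d_PKD = 69.34 km.
Circle about each station: (x − 35.3)² + (y + 61.1)² = 50.09²; (x + 59.3)² + (y − 75.3)² = 131.39²; (x + 1.3)² + (y − 44.8)² = 69.34².
Subtracting pairs of circle equations eliminates x²+y² and gives linear equations (the radical axes):
-189.2 x + 272.8 y = -10547.04
-73.2 x + 211.8 y = -5269.60
Solving the 2×2 system: x ≈ 39.6, y ≈ -11.2 km.

x ≈ 39.6 km, y ≈ -11.2 km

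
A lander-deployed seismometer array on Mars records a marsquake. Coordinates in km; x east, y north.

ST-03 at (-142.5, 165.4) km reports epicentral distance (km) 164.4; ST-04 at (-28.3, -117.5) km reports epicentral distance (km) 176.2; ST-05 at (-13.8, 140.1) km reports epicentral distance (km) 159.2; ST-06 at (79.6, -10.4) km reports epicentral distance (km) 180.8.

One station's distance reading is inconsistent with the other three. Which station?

ST-04

Solve using three stations at a time. Using ST-03, ST-05, ST-06 (subtract circle equations pairwise → linear system) gives (x, y) ≈ (-100.4, 6.6).
Distances from that point to each station vs reported:
  ST-03: calculated 164.3 vs reported 164.4 → residual 0.1 km
  ST-04: calculated 143.5 vs reported 176.2 → residual 32.7 km
  ST-05: calculated 159.1 vs reported 159.2 → residual 0.1 km
  ST-06: calculated 180.7 vs reported 180.8 → residual 0.1 km
ST-03, ST-05, ST-06 are mutually consistent (residuals ≈ 0); ST-04 is off by 32.7 km.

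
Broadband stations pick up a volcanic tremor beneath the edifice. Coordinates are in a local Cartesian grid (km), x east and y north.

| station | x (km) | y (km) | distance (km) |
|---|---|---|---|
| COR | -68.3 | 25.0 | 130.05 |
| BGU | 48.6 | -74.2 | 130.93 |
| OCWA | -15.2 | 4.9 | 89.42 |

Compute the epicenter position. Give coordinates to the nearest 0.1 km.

x ≈ 57.9 km, y ≈ 56.4 km

Circle about each station: (x + 68.3)² + (y − 25.0)² = 130.05²; (x − 48.6)² + (y + 74.2)² = 130.93²; (x + 15.2)² + (y − 4.9)² = 89.42².
Subtracting the COR equation from the BGU and OCWA equations removes the quadratic terms:
233.8 x − 198.4 y = 2348.05
106.2 x − 40.2 y = 3882.23
Solving the 2×2 system: x ≈ 57.9, y ≈ 56.4 km.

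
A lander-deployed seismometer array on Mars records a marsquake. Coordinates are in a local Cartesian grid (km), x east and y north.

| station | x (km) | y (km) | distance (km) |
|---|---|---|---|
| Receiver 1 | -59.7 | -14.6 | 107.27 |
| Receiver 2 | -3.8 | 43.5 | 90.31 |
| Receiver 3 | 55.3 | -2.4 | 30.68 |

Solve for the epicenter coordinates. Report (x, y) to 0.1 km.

x ≈ 46.2 km, y ≈ -31.7 km

Circle about each station: (x + 59.7)² + (y + 14.6)² = 107.27²; (x + 3.8)² + (y − 43.5)² = 90.31²; (x − 55.3)² + (y + 2.4)² = 30.68².
Subtracting the Receiver 1 equation from the Receiver 2 and Receiver 3 equations removes the quadratic terms:
111.8 x + 116.2 y = 1480.40
230.0 x + 24.4 y = 9852.19
Solving the 2×2 system: x ≈ 46.2, y ≈ -31.7 km.
Check against Receiver 1 (with the unrounded x, y): √((x + 59.7)²+(y + 14.6)²) = 107.27 ≈ 107.27 km. ✓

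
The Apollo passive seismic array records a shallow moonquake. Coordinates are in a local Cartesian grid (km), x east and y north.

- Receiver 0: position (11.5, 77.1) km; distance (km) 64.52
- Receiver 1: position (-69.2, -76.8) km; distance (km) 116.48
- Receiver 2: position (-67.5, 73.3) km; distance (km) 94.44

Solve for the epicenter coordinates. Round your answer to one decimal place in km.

Circle about each station: (x − 11.5)² + (y − 77.1)² = 64.52²; (x + 69.2)² + (y + 76.8)² = 116.48²; (x + 67.5)² + (y − 73.3)² = 94.44².
Subtracting the Receiver 0 equation from the Receiver 1 and Receiver 2 equations removes the quadratic terms:
-161.4 x − 307.8 y = -4794.54
-158.0 x − 7.6 y = -903.60
Solving the 2×2 system: x ≈ 5.1, y ≈ 12.9 km.

5.1 km east, 12.9 km north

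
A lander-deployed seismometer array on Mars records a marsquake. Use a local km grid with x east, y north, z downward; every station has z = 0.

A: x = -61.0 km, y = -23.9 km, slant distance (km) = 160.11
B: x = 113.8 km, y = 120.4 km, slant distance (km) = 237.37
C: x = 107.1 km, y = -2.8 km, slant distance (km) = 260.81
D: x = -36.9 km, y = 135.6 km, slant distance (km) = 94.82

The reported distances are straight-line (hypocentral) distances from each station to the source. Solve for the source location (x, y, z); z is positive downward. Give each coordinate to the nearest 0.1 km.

Each station gives a sphere (x−x_i)² + (y−y_i)² + z² = d_i² (stations at z=0).
Subtracting the A sphere from B and C: z² cancels, leaving linear equations in x and y:
349.6 x + 288.6 y = -7554.91
336.2 x + 42.2 y = -35200.60
Solving: x ≈ -119.601, y ≈ 118.703 km (keep extra digits for the depth step; rounded: -119.6, 118.7).
Then from the A sphere: z² = 160.11² − (x + 61.0)² − (y + 23.9)² with x = -119.601, y = 118.703, so z ≈ 43.192 ≈ 43.2 km.
Check against D (with the unrounded solution): distance 94.82 ≈ 94.82 km. ✓

x ≈ -119.6 km, y ≈ 118.7 km, depth ≈ 43.2 km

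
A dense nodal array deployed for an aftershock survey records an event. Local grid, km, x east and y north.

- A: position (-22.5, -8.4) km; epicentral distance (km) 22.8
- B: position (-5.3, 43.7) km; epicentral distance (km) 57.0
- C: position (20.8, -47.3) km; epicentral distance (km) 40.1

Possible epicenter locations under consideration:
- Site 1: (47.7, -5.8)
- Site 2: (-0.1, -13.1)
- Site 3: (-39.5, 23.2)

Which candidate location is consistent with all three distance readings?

For each candidate, compare |candidate − station| to the reported distance:
Site 1: residuals A 47.4, B 15.5, C 9.4 → max 47.4 km
Site 2: residuals A 0.1, B 0.0, C 0.0 → max 0.1 km
Site 3: residuals A 13.1, B 17.1, C 52.7 → max 52.7 km
Only Site 2 has all residuals ≈ 0.

Site 2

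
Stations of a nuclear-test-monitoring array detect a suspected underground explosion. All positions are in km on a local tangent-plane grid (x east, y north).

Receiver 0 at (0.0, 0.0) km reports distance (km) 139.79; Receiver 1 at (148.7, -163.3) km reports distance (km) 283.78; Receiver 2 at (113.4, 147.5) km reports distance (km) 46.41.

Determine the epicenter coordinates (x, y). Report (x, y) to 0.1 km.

(82.7, 112.7)

Circle about each station: x² + y² = 139.79²; (x − 148.7)² + (y + 163.3)² = 283.78²; (x − 113.4)² + (y − 147.5)² = 46.41².
Subtracting pairs of circle equations eliminates x²+y² and gives linear equations (the radical axes):
297.4 x − 326.6 y = -12211.26
226.8 x + 295.0 y = 52003.17
Solving the 2×2 system: x ≈ 82.7, y ≈ 112.7 km.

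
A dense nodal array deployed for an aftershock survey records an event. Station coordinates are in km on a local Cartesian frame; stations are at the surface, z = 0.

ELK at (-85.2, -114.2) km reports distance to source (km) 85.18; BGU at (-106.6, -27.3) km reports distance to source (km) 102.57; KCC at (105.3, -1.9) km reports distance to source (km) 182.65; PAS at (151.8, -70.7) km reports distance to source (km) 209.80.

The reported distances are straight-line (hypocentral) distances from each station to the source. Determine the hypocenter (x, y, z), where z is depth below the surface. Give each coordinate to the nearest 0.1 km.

x ≈ -47.0 km, y ≈ -77.5 km, depth ≈ 66.7 km

Each station gives a sphere (x−x_i)² + (y−y_i)² + z² = d_i² (stations at z=0).
Subtracting the ELK sphere from BGU and KCC: z² cancels, leaving linear equations in x and y:
-42.8 x + 173.8 y = -11456.80
381.0 x + 224.6 y = -35314.37
Solving: x ≈ -47.005, y ≈ -77.495 km (keep extra digits for the depth step; rounded: -47.0, -77.5).
Then from the ELK sphere: z² = 85.18² − (x + 85.2)² − (y + 114.2)² with x = -47.005, y = -77.495, so z ≈ 66.705 ≈ 66.7 km.
Check against PAS (with the unrounded solution): distance 209.81 ≈ 209.80 km. ✓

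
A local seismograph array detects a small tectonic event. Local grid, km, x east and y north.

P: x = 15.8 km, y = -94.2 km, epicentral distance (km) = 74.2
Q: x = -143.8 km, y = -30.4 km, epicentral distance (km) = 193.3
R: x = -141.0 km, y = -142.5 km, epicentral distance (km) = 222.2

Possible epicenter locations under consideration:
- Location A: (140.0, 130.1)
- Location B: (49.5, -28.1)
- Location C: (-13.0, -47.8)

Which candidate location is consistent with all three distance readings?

Location B

For each candidate, compare |candidate − station| to the reported distance:
Location A: residuals P 182.2, Q 132.7, R 169.3 → max 182.2 km
Location B: residuals P 0.0, Q 0.0, R 0.0 → max 0.0 km
Location C: residuals P 19.6, Q 61.3, R 63.0 → max 63.0 km
Only Location B has all residuals ≈ 0.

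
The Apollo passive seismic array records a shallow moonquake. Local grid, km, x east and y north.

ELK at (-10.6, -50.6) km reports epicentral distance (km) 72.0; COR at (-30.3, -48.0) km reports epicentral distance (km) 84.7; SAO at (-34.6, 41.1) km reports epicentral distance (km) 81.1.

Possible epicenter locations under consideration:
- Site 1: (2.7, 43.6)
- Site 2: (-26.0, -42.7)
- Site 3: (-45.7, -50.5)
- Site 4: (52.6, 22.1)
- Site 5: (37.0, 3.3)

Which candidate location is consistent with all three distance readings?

For each candidate, compare |candidate − station| to the reported distance:
Site 1: residuals ELK 23.1, COR 12.7, SAO 43.7 → max 43.7 km
Site 2: residuals ELK 54.7, COR 77.9, SAO 3.1 → max 77.9 km
Site 3: residuals ELK 36.9, COR 69.1, SAO 11.2 → max 69.1 km
Site 4: residuals ELK 24.3, COR 23.9, SAO 8.1 → max 24.3 km
Site 5: residuals ELK 0.1, COR 0.1, SAO 0.1 → max 0.1 km
Only Site 5 has all residuals ≈ 0.

Site 5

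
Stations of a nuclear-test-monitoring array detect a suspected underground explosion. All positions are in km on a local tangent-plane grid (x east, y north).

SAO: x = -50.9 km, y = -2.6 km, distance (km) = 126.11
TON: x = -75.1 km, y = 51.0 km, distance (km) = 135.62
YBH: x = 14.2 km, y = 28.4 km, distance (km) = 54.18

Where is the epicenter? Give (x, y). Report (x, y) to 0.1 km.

Circle about each station: (x + 50.9)² + (y + 2.6)² = 126.11²; (x + 75.1)² + (y − 51.0)² = 135.62²; (x − 14.2)² + (y − 28.4)² = 54.18².
Subtracting pairs of circle equations eliminates x²+y² and gives linear equations (the radical axes):
-48.4 x + 107.2 y = 3154.39
130.2 x + 62.0 y = 11378.89
Solving the 2×2 system: x ≈ 60.4, y ≈ 56.7 km.

60.4 km east, 56.7 km north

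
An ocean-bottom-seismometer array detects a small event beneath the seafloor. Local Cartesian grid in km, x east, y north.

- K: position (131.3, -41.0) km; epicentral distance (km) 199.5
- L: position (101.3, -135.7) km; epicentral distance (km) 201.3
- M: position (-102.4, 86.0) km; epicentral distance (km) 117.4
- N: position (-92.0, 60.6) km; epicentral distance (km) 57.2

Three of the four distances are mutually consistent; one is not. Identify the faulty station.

N

Solve using three stations at a time. Using K, L, M (subtract circle equations pairwise → linear system) gives (x, y) ≈ (-67.7, -26.2).
Distances from that point to each station vs reported:
  K: calculated 199.6 vs reported 199.5 → residual 0.1 km
  L: calculated 201.4 vs reported 201.3 → residual 0.1 km
  M: calculated 117.5 vs reported 117.4 → residual 0.1 km
  N: calculated 90.2 vs reported 57.2 → residual 33.0 km
K, L, M are mutually consistent (residuals ≈ 0); N is off by 33.0 km.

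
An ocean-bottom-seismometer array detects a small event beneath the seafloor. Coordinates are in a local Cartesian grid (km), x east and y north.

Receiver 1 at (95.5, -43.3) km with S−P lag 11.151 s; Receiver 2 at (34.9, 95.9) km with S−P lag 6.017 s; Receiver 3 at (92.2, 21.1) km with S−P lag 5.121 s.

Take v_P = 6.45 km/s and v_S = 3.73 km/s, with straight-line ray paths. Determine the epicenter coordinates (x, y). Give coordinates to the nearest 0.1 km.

Distance from S−P lag: d = Δt · v_P v_S / (v_P − v_S) = Δt · (6.45·3.73)/(6.45−3.73) ≈ 8.8450·Δt.
So d_Receiver 1 = 98.63, d_Receiver 2 = 53.22, d_Receiver 3 = 45.30 km.
Circle about each station: (x − 95.5)² + (y + 43.3)² = 98.63²; (x − 34.9)² + (y − 95.9)² = 53.22²; (x − 92.2)² + (y − 21.1)² = 45.30².
Subtracting the Receiver 1 equation from the Receiver 2 and Receiver 3 equations removes the quadratic terms:
-121.2 x + 278.4 y = 6315.19
-6.6 x + 128.8 y = 5626.70
Solving the 2×2 system: x ≈ 54.7, y ≈ 46.5 km.

x ≈ 54.7 km, y ≈ 46.5 km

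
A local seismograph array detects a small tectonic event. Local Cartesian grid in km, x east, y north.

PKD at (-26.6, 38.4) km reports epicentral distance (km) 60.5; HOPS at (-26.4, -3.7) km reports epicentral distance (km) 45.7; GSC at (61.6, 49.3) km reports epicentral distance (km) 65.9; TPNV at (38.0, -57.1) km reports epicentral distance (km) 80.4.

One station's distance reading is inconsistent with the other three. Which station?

Solve using three stations at a time. Using PKD, HOPS, GSC (subtract circle equations pairwise → linear system) gives (x, y) ≈ (19.2, -1.1).
Distances from that point to each station vs reported:
  PKD: calculated 60.5 vs reported 60.5 → residual 0.0 km
  HOPS: calculated 45.7 vs reported 45.7 → residual 0.0 km
  GSC: calculated 65.9 vs reported 65.9 → residual 0.0 km
  TPNV: calculated 59.1 vs reported 80.4 → residual 21.3 km
PKD, HOPS, GSC are mutually consistent (residuals ≈ 0); TPNV is off by 21.3 km.

TPNV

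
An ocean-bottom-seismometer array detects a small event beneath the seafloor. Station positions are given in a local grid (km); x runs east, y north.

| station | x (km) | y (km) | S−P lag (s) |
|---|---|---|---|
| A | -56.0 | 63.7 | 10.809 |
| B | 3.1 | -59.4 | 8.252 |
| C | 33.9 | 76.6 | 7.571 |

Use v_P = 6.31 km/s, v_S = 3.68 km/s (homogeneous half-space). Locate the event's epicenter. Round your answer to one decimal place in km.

Distance from S−P lag: d = Δt · v_P v_S / (v_P − v_S) = Δt · (6.31·3.68)/(6.31−3.68) ≈ 8.8292·Δt.
So d_A = 95.43, d_B = 72.86, d_C = 66.85 km.
Circle about each station: (x + 56.0)² + (y − 63.7)² = 95.43²; (x − 3.1)² + (y + 59.4)² = 72.86²; (x − 33.9)² + (y − 76.6)² = 66.85².
Subtracting the A equation from the B and C equations removes the quadratic terms:
118.2 x − 246.2 y = 142.59
179.8 x + 25.8 y = 4461.04
Solving the 2×2 system: x ≈ 23.3, y ≈ 10.6 km.

23.3 km east, 10.6 km north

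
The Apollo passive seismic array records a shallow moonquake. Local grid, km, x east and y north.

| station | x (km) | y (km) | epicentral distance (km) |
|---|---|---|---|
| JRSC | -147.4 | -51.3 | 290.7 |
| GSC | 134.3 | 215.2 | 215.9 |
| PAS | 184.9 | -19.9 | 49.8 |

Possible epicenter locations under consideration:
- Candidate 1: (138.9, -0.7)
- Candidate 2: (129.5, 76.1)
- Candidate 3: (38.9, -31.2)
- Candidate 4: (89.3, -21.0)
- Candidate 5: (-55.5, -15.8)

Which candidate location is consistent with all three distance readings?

For each candidate, compare |candidate − station| to the reported distance:
Candidate 1: residuals JRSC 0.0, GSC 0.0, PAS 0.0 → max 0.0 km
Candidate 2: residuals JRSC 14.1, GSC 76.7, PAS 61.0 → max 76.7 km
Candidate 3: residuals JRSC 103.3, GSC 48.3, PAS 96.6 → max 103.3 km
Candidate 4: residuals JRSC 52.1, GSC 24.5, PAS 45.8 → max 52.1 km
Candidate 5: residuals JRSC 192.2, GSC 83.1, PAS 190.6 → max 192.2 km
Only Candidate 1 has all residuals ≈ 0.

Candidate 1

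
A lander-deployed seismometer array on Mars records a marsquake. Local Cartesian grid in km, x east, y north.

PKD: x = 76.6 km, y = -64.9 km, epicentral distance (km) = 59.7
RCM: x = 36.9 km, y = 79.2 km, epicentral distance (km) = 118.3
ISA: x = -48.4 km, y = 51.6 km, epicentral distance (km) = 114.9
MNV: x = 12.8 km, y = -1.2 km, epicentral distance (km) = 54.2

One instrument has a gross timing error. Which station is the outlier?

MNV

Solve using three stations at a time. Using PKD, RCM, ISA (subtract circle equations pairwise → linear system) gives (x, y) ≈ (23.2, -38.3).
Distances from that point to each station vs reported:
  PKD: calculated 59.7 vs reported 59.7 → residual 0.0 km
  RCM: calculated 118.3 vs reported 118.3 → residual 0.0 km
  ISA: calculated 114.9 vs reported 114.9 → residual 0.0 km
  MNV: calculated 38.5 vs reported 54.2 → residual 15.7 km
PKD, RCM, ISA are mutually consistent (residuals ≈ 0); MNV is off by 15.7 km.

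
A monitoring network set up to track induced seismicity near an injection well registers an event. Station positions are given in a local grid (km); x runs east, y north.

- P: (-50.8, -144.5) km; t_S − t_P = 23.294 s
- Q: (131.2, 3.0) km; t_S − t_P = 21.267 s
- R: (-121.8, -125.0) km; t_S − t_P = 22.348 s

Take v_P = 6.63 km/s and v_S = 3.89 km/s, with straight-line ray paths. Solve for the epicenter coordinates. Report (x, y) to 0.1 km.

Distance from S−P lag: d = Δt · v_P v_S / (v_P − v_S) = Δt · (6.63·3.89)/(6.63−3.89) ≈ 9.4127·Δt.
So d_P = 219.26, d_Q = 200.18, d_R = 210.35 km.
Circle about each station: (x + 50.8)² + (y + 144.5)² = 219.26²; (x − 131.2)² + (y − 3.0)² = 200.18²; (x + 121.8)² + (y + 125.0)² = 210.35².
Subtracting the P equation from the Q and R equations removes the quadratic terms:
364.0 x + 295.0 y = 1764.47
-142.0 x + 39.0 y = 10827.18
Solving the 2×2 system: x ≈ -55.7, y ≈ 74.7 km.
Check against P (with the unrounded x, y): √((x + 50.8)²+(y + 144.5)²) = 219.29 ≈ 219.26 km. ✓

x ≈ -55.7 km, y ≈ 74.7 km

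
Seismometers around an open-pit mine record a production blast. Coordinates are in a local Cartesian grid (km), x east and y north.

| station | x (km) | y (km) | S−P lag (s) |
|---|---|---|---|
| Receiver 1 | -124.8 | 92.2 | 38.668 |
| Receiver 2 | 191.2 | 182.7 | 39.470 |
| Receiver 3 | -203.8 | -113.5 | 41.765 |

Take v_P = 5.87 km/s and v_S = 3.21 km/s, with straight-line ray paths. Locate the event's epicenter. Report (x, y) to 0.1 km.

x ≈ 89.9 km, y ≈ -77.9 km

Distance from S−P lag: d = Δt · v_P v_S / (v_P − v_S) = Δt · (5.87·3.21)/(5.87−3.21) ≈ 7.0837·Δt.
So d_Receiver 1 = 273.91, d_Receiver 2 = 279.59, d_Receiver 3 = 295.85 km.
Circle about each station: (x + 124.8)² + (y − 92.2)² = 273.91²; (x − 191.2)² + (y − 182.7)² = 279.59²; (x + 203.8)² + (y + 113.5)² = 295.85².
Subtracting the Receiver 1 equation from the Receiver 2 and Receiver 3 equations removes the quadratic terms:
632.0 x + 181.0 y = 42716.97
-158.0 x − 411.4 y = 17840.28
Solving the 2×2 system: x ≈ 89.9, y ≈ -77.9 km.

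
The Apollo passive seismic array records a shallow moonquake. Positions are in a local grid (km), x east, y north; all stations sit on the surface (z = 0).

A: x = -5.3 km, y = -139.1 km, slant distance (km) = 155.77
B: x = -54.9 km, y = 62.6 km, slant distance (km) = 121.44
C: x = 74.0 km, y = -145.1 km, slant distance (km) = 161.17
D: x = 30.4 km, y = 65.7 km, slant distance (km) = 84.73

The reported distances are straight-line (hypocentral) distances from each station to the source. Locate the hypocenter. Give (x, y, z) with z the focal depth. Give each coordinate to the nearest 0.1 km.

(34.4, 1.2, 54.8)

Each station gives a sphere (x−x_i)² + (y−y_i)² + z² = d_i² (stations at z=0).
Subtracting the A sphere from B and C: z² cancels, leaving linear equations in x and y:
-99.2 x + 403.4 y = -2927.51
158.6 x − 12.0 y = 5441.63
Solving: x ≈ 34.401, y ≈ 1.203 km (keep extra digits for the depth step; rounded: 34.4, 1.2).
Then from the A sphere: z² = 155.77² − (x + 5.3)² − (y + 139.1)² with x = 34.401, y = 1.203, so z ≈ 54.801 ≈ 54.8 km.
Check against D (with the unrounded solution): distance 84.73 ≈ 84.73 km. ✓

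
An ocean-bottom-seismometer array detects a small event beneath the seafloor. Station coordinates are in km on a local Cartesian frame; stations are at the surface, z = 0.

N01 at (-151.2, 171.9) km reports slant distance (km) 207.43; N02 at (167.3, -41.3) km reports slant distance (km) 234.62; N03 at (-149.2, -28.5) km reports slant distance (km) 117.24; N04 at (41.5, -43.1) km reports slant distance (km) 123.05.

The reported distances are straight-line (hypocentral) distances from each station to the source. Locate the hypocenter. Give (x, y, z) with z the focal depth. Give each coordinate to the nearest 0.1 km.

Each station gives a sphere (x−x_i)² + (y−y_i)² + z² = d_i² (stations at z=0).
Subtracting the N01 sphere from N02 and N03: z² cancels, leaving linear equations in x and y:
637.0 x − 426.4 y = -34735.41
4.0 x − 400.8 y = -56.17
Solving: x ≈ -54.802, y ≈ -0.407 km (keep extra digits for the depth step; rounded: -54.8, -0.4).
Then from the N01 sphere: z² = 207.43² − (x + 151.2)² − (y − 171.9)² with x = -54.802, y = -0.407, so z ≈ 63.600 ≈ 63.6 km.
Check against N04 (with the unrounded solution): distance 123.05 ≈ 123.05 km. ✓

(-54.8, -0.4, 63.6)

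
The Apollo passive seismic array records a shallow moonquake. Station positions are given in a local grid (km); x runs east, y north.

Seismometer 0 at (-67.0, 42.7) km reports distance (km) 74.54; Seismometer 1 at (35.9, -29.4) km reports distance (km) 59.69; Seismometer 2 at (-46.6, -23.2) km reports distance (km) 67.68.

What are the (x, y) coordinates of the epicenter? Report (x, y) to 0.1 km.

Circle about each station: (x + 67.0)² + (y − 42.7)² = 74.54²; (x − 35.9)² + (y + 29.4)² = 59.69²; (x + 46.6)² + (y + 23.2)² = 67.68².
Subtracting the Seismometer 0 equation from the Seismometer 1 and Seismometer 2 equations removes the quadratic terms:
205.8 x − 144.2 y = -2165.80
40.8 x − 131.8 y = -2626.86
Solving the 2×2 system: x ≈ 4.4, y ≈ 21.3 km.

x ≈ 4.4 km, y ≈ 21.3 km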